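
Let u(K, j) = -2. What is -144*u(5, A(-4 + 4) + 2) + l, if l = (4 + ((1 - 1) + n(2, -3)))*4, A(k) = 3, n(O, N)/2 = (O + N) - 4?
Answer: 264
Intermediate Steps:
n(O, N) = -8 + 2*N + 2*O (n(O, N) = 2*((O + N) - 4) = 2*((N + O) - 4) = 2*(-4 + N + O) = -8 + 2*N + 2*O)
l = -24 (l = (4 + ((1 - 1) + (-8 + 2*(-3) + 2*2)))*4 = (4 + (0 + (-8 - 6 + 4)))*4 = (4 + (0 - 10))*4 = (4 - 10)*4 = -6*4 = -24)
-144*u(5, A(-4 + 4) + 2) + l = -144*(-2) - 24 = 288 - 24 = 264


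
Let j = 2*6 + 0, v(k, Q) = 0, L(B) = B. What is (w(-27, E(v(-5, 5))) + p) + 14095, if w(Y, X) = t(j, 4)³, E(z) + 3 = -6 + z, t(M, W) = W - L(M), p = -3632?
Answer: 9951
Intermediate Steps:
j = 12 (j = 12 + 0 = 12)
t(M, W) = W - M
E(z) = -9 + z (E(z) = -3 + (-6 + z) = -9 + z)
w(Y, X) = -512 (w(Y, X) = (4 - 1*12)³ = (4 - 12)³ = (-8)³ = -512)
(w(-27, E(v(-5, 5))) + p) + 14095 = (-512 - 3632) + 14095 = -4144 + 14095 = 9951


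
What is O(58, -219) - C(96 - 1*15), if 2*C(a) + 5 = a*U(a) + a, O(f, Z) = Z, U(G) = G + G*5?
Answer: -19940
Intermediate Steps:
U(G) = 6*G (U(G) = G + 5*G = 6*G)
C(a) = -5/2 + a/2 + 3*a² (C(a) = -5/2 + (a*(6*a) + a)/2 = -5/2 + (6*a² + a)/2 = -5/2 + (a + 6*a²)/2 = -5/2 + (a/2 + 3*a²) = -5/2 + a/2 + 3*a²)
O(58, -219) - C(96 - 1*15) = -219 - (-5/2 + (96 - 1*15)/2 + 3*(96 - 1*15)²) = -219 - (-5/2 + (96 - 15)/2 + 3*(96 - 15)²) = -219 - (-5/2 + (½)*81 + 3*81²) = -219 - (-5/2 + 81/2 + 3*6561) = -219 - (-5/2 + 81/2 + 19683) = -219 - 1*19721 = -219 - 19721 = -19940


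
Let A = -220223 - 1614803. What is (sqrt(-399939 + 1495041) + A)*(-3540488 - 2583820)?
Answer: 11238264412008 - 18372924*sqrt(121678) ≈ 1.1232e+13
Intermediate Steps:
A = -1835026
(sqrt(-399939 + 1495041) + A)*(-3540488 - 2583820) = (sqrt(-399939 + 1495041) - 1835026)*(-3540488 - 2583820) = (sqrt(1095102) - 1835026)*(-6124308) = (3*sqrt(121678) - 1835026)*(-6124308) = (-1835026 + 3*sqrt(121678))*(-6124308) = 11238264412008 - 18372924*sqrt(121678)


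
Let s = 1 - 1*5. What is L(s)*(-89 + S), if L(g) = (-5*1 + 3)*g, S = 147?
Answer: 464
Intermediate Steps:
s = -4 (s = 1 - 5 = -4)
L(g) = -2*g (L(g) = (-5 + 3)*g = -2*g)
L(s)*(-89 + S) = (-2*(-4))*(-89 + 147) = 8*58 = 464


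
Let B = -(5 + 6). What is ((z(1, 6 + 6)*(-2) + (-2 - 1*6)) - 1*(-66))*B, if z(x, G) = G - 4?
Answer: -462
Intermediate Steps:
z(x, G) = -4 + G
B = -11 (B = -1*11 = -11)
((z(1, 6 + 6)*(-2) + (-2 - 1*6)) - 1*(-66))*B = (((-4 + (6 + 6))*(-2) + (-2 - 1*6)) - 1*(-66))*(-11) = (((-4 + 12)*(-2) + (-2 - 6)) + 66)*(-11) = ((8*(-2) - 8) + 66)*(-11) = ((-16 - 8) + 66)*(-11) = (-24 + 66)*(-11) = 42*(-11) = -462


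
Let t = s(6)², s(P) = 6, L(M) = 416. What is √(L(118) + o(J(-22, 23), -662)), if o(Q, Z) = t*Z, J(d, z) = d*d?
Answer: 2*I*√5854 ≈ 153.02*I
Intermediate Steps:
J(d, z) = d²
t = 36 (t = 6² = 36)
o(Q, Z) = 36*Z
√(L(118) + o(J(-22, 23), -662)) = √(416 + 36*(-662)) = √(416 - 23832) = √(-23416) = 2*I*√5854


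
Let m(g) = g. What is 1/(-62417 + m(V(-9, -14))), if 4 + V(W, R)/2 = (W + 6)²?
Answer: -1/62407 ≈ -1.6024e-5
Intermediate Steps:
V(W, R) = -8 + 2*(6 + W)² (V(W, R) = -8 + 2*(W + 6)² = -8 + 2*(6 + W)²)
1/(-62417 + m(V(-9, -14))) = 1/(-62417 + (-8 + 2*(6 - 9)²)) = 1/(-62417 + (-8 + 2*(-3)²)) = 1/(-62417 + (-8 + 2*9)) = 1/(-62417 + (-8 + 18)) = 1/(-62417 + 10) = 1/(-62407) = -1/62407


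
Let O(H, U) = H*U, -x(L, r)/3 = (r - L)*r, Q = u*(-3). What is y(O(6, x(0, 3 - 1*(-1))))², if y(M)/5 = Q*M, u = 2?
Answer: 74649600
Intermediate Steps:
Q = -6 (Q = 2*(-3) = -6)
x(L, r) = -3*r*(r - L) (x(L, r) = -3*(r - L)*r = -3*r*(r - L))
y(M) = -30*M (y(M) = 5*(-6*M) = -30*M)
y(O(6, x(0, 3 - 1*(-1))))² = (-180*3*(3 - 1*(-1))*(0 - (3 - 1*(-1))))² = (-180*3*(3 + 1)*(0 - (3 + 1)))² = (-180*3*4*(0 - 1*4))² = (-180*3*4*(0 - 4))² = (-180*3*4*(-4))² = (-180*(-48))² = (-30*(-288))² = 8640² = 74649600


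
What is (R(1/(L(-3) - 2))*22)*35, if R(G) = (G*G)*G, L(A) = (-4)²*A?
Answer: -77/12500 ≈ -0.0061600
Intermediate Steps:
L(A) = 16*A
R(G) = G³ (R(G) = G²*G = G³)
(R(1/(L(-3) - 2))*22)*35 = ((1/(16*(-3) - 2))³*22)*35 = ((1/(-48 - 2))³*22)*35 = ((1/(-50))³*22)*35 = ((-1/50)³*22)*35 = -1/125000*22*35 = -11/62500*35 = -77/12500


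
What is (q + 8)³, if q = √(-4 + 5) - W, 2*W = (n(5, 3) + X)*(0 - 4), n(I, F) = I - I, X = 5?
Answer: 6859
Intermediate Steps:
n(I, F) = 0
W = -10 (W = ((0 + 5)*(0 - 4))/2 = (5*(-4))/2 = (½)*(-20) = -10)
q = 11 (q = √(-4 + 5) - 1*(-10) = √1 + 10 = 1 + 10 = 11)
(q + 8)³ = (11 + 8)³ = 19³ = 6859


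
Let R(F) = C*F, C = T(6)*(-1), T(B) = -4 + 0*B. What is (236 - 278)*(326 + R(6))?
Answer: -14700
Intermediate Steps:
T(B) = -4 (T(B) = -4 + 0 = -4)
C = 4 (C = -4*(-1) = 4)
R(F) = 4*F
(236 - 278)*(326 + R(6)) = (236 - 278)*(326 + 4*6) = -42*(326 + 24) = -42*350 = -14700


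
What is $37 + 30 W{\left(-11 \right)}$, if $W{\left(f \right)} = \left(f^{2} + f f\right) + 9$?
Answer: $7567$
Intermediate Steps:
$W{\left(f \right)} = 9 + 2 f^{2}$ ($W{\left(f \right)} = \left(f^{2} + f^{2}\right) + 9 = 2 f^{2} + 9 = 9 + 2 f^{2}$)
$37 + 30 W{\left(-11 \right)} = 37 + 30 \left(9 + 2 \left(-11\right)^{2}\right) = 37 + 30 \left(9 + 2 \cdot 121\right) = 37 + 30 \left(9 + 242\right) = 37 + 30 \cdot 251 = 37 + 7530 = 7567$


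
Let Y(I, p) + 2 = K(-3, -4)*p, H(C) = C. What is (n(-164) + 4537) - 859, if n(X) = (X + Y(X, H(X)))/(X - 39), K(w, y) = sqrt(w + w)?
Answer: 746800/203 + 164*I*sqrt(6)/203 ≈ 3678.8 + 1.9789*I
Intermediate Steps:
K(w, y) = sqrt(2)*sqrt(w) (K(w, y) = sqrt(2*w) = sqrt(2)*sqrt(w))
Y(I, p) = -2 + I*p*sqrt(6) (Y(I, p) = -2 + (sqrt(2)*sqrt(-3))*p = -2 + (sqrt(2)*(I*sqrt(3)))*p = -2 + (I*sqrt(6))*p = -2 + I*p*sqrt(6))
n(X) = (-2 + X + I*X*sqrt(6))/(-39 + X) (n(X) = (X + (-2 + I*X*sqrt(6)))/(X - 39) = (-2 + X + I*X*sqrt(6))/(-39 + X))
(n(-164) + 4537) - 859 = ((-2 - 164 + I*(-164)*sqrt(6))/(-39 - 164) + 4537) - 859 = ((-2 - 164 - 164*I*sqrt(6))/(-203) + 4537) - 859 = (-(-166 - 164*I*sqrt(6))/203 + 4537) - 859 = ((166/203 + 164*I*sqrt(6)/203) + 4537) - 859 = (921177/203 + 164*I*sqrt(6)/203) - 859 = 746800/203 + 164*I*sqrt(6)/203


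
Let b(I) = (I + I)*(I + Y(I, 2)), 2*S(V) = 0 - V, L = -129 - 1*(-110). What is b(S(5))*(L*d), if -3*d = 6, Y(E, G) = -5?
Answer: 1425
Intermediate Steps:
d = -2 (d = -⅓*6 = -2)
L = -19 (L = -129 + 110 = -19)
S(V) = -V/2 (S(V) = (0 - V)/2 = (-V)/2 = -V/2)
b(I) = 2*I*(-5 + I) (b(I) = (I + I)*(I - 5) = (2*I)*(-5 + I) = 2*I*(-5 + I))
b(S(5))*(L*d) = (2*(-½*5)*(-5 - ½*5))*(-19*(-2)) = (2*(-5/2)*(-5 - 5/2))*38 = (2*(-5/2)*(-15/2))*38 = (75/2)*38 = 1425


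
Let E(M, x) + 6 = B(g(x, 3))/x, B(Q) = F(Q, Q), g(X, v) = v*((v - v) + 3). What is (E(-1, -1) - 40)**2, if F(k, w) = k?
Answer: 3025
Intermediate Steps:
g(X, v) = 3*v (g(X, v) = v*(0 + 3) = v*3 = 3*v)
B(Q) = Q
E(M, x) = -6 + 9/x (E(M, x) = -6 + (3*3)/x = -6 + 9/x)
(E(-1, -1) - 40)**2 = ((-6 + 9/(-1)) - 40)**2 = ((-6 + 9*(-1)) - 40)**2 = ((-6 - 9) - 40)**2 = (-15 - 40)**2 = (-55)**2 = 3025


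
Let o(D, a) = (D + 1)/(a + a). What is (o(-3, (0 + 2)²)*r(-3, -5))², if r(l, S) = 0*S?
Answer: 0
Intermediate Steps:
r(l, S) = 0
o(D, a) = (1 + D)/(2*a) (o(D, a) = (1 + D)/((2*a)) = (1 + D)*(1/(2*a)) = (1 + D)/(2*a))
(o(-3, (0 + 2)²)*r(-3, -5))² = (((1 - 3)/(2*((0 + 2)²)))*0)² = (((½)*(-2)/2²)*0)² = (((½)*(-2)/4)*0)² = (((½)*(¼)*(-2))*0)² = (-¼*0)² = 0² = 0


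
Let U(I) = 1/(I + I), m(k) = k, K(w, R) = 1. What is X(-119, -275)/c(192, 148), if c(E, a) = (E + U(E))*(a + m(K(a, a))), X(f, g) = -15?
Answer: -5760/10985621 ≈ -0.00052432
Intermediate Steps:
U(I) = 1/(2*I)
c(E, a) = (1 + a)*(E + 1/(2*E)) (c(E, a) = (E + 1/(2*E))*(a + 1) = (E + 1/(2*E))*(1 + a) = (1 + a)*(E + 1/(2*E)))
X(-119, -275)/c(192, 148) = -15*384/(1 + 148 + 2*192**2*(1 + 148)) = -15*384/(1 + 148 + 2*36864*149) = -15*384/(1 + 148 + 10985472) = -15/((1/2)*(1/192)*10985621) = -15/10985621/384 = -15*384/10985621 = -5760/10985621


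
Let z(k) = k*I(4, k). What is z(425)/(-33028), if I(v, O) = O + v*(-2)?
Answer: -177225/33028 ≈ -5.3659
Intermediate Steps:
I(v, O) = O - 2*v
z(k) = k*(-8 + k) (z(k) = k*(k - 2*4) = k*(k - 8) = k*(-8 + k))
z(425)/(-33028) = (425*(-8 + 425))/(-33028) = (425*417)*(-1/33028) = 177225*(-1/33028) = -177225/33028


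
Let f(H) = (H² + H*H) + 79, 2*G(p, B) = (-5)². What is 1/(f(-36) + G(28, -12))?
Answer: 2/5367 ≈ 0.00037265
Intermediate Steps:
G(p, B) = 25/2 (G(p, B) = (½)*(-5)² = (½)*25 = 25/2)
f(H) = 79 + 2*H² (f(H) = (H² + H²) + 79 = 2*H² + 79 = 79 + 2*H²)
1/(f(-36) + G(28, -12)) = 1/((79 + 2*(-36)²) + 25/2) = 1/((79 + 2*1296) + 25/2) = 1/((79 + 2592) + 25/2) = 1/(2671 + 25/2) = 1/(5367/2) = 2/5367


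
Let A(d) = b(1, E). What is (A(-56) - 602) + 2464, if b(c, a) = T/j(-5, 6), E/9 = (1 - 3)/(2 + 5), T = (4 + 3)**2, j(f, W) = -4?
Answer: 7399/4 ≈ 1849.8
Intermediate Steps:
T = 49 (T = 7**2 = 49)
E = -18/7 (E = 9*((1 - 3)/(2 + 5)) = 9*(-2/7) = -18/7 ≈ -2.5714)
b(c, a) = -49/4 (b(c, a) = 49/(-4) = 49*(-1/4) = -49/4)
A(d) = -49/4
(A(-56) - 602) + 2464 = (-49/4 - 602) + 2464 = -2457/4 + 2464 = 7399/4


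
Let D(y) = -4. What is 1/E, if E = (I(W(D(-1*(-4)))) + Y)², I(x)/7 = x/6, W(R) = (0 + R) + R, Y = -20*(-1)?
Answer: 9/1024 ≈ 0.0087891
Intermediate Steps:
Y = 20
W(R) = 2*R (W(R) = R + R = 2*R)
I(x) = 7*x/6 (I(x) = 7*(x/6) = 7*x/6)
E = 1024/9 (E = (7*(2*(-4))/6 + 20)² = ((7/6)*(-8) + 20)² = (-28/3 + 20)² = (32/3)² = 1024/9 ≈ 113.78)
1/E = 1/(1024/9) = 9/1024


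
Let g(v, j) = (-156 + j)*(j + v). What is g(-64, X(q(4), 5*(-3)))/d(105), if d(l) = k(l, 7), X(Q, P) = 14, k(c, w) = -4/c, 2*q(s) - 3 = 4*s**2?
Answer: -186375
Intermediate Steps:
q(s) = 3/2 + 2*s**2 (q(s) = 3/2 + (4*s**2)/2 = 3/2 + 2*s**2)
d(l) = -4/l
g(-64, X(q(4), 5*(-3)))/d(105) = (14**2 - 156*14 - 156*(-64) + 14*(-64))/((-4/105)) = (196 - 2184 + 9984 - 896)/((-4*1/105)) = 7100/(-4/105) = 7100*(-105/4) = -186375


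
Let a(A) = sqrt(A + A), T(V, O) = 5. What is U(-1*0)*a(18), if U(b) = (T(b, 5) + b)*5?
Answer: 150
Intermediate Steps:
U(b) = 25 + 5*b (U(b) = (5 + b)*5 = 25 + 5*b)
a(A) = sqrt(2)*sqrt(A) (a(A) = sqrt(2*A) = sqrt(2)*sqrt(A))
U(-1*0)*a(18) = (25 + 5*(-1*0))*(sqrt(2)*sqrt(18)) = (25 + 5*0)*(sqrt(2)*(3*sqrt(2))) = (25 + 0)*6 = 25*6 = 150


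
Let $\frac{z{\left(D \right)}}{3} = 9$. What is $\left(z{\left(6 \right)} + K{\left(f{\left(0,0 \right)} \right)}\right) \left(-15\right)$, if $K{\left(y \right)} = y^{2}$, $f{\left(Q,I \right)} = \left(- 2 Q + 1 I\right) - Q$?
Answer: $-405$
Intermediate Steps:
$z{\left(D \right)} = 27$ ($z{\left(D \right)} = 3 \cdot 9 = 27$)
$f{\left(Q,I \right)} = I - 3 Q$ ($f{\left(Q,I \right)} = \left(- 2 Q + I\right) - Q = \left(I - 2 Q\right) - Q = I - 3 Q$)
$\left(z{\left(6 \right)} + K{\left(f{\left(0,0 \right)} \right)}\right) \left(-15\right) = \left(27 + \left(0 - 0\right)^{2}\right) \left(-15\right) = \left(27 + \left(0 + 0\right)^{2}\right) \left(-15\right) = \left(27 + 0^{2}\right) \left(-15\right) = \left(27 + 0\right) \left(-15\right) = 27 \left(-15\right) = -405$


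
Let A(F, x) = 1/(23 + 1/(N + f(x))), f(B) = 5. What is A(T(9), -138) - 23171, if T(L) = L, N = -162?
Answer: -83647153/3610 ≈ -23171.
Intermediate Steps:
A(F, x) = 157/3610 (A(F, x) = 1/(23 + 1/(-162 + 5)) = 1/(23 + 1/(-157)) = 1/(23 - 1/157) = 1/(3610/157) = 157/3610)
A(T(9), -138) - 23171 = 157/3610 - 23171 = -83647153/3610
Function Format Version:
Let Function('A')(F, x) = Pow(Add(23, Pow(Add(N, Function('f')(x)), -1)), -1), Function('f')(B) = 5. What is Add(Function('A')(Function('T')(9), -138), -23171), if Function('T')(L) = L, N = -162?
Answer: Rational(-83647153, 3610) ≈ -23171.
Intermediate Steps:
Function('A')(F, x) = Rational(157, 3610) (Function('A')(F, x) = Pow(Add(23, Pow(Add(-162, 5), -1)), -1) = Pow(Add(23, Pow(-157, -1)), -1) = Pow(Add(23, Rational(-1, 157)), -1) = Pow(Rational(3610, 157), -1) = Rational(157, 3610))
Add(Function('A')(Function('T')(9), -138), -23171) = Add(Rational(157, 3610), -23171) = Rational(-83647153, 3610)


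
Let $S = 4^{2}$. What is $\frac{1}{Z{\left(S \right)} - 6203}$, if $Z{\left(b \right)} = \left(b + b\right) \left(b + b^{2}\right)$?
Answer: $\frac{1}{2501} \approx 0.00039984$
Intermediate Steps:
$S = 16$
$Z{\left(b \right)} = 2 b \left(b + b^{2}\right)$
$\frac{1}{Z{\left(S \right)} - 6203} = \frac{1}{2 \cdot 16^{2} \left(1 + 16\right) - 6203} = \frac{1}{2 \cdot 256 \cdot 17 - 6203} = \frac{1}{8704 - 6203} = \frac{1}{2501}$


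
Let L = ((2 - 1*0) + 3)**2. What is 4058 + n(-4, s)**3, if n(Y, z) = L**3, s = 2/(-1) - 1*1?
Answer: 3814697269683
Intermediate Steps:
L = 25 (L = ((2 + 0) + 3)**2 = (2 + 3)**2 = 5**2 = 25)
s = -3 (s = 2*(-1) - 1 = -2 - 1 = -3)
n(Y, z) = 15625 (n(Y, z) = 25**3 = 15625)
4058 + n(-4, s)**3 = 4058 + 15625**3 = 4058 + 3814697265625 = 3814697269683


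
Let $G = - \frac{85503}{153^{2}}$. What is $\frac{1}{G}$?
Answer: $- \frac{7803}{28501} \approx -0.27378$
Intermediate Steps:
$G = - \frac{28501}{7803}$ ($G = - \frac{85503}{23409} = \left(-85503\right) \frac{1}{23409} = - \frac{28501}{7803} \approx -3.6526$)
$\frac{1}{G} = \frac{1}{- \frac{28501}{7803}} = - \frac{7803}{28501}$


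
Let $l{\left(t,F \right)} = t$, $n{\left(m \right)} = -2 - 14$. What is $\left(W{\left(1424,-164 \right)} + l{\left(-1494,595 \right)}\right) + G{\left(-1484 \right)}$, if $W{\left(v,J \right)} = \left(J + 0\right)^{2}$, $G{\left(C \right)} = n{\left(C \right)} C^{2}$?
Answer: $-35210694$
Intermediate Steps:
$n{\left(m \right)} = -16$
$G{\left(C \right)} = - 16 C^{2}$
$W{\left(v,J \right)} = J^{2}$
$\left(W{\left(1424,-164 \right)} + l{\left(-1494,595 \right)}\right) + G{\left(-1484 \right)} = \left(\left(-164\right)^{2} - 1494\right) - 16 \left(-1484\right)^{2} = \left(26896 - 1494\right) - 35236096 = 25402 - 35236096 = -35210694$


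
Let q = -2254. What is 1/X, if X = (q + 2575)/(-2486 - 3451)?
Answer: -1979/107 ≈ -18.495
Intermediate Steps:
X = -107/1979 (X = (-2254 + 2575)/(-2486 - 3451) = 321/(-5937) = 321*(-1/5937) = -107/1979 ≈ -0.054068)
1/X = 1/(-107/1979) = -1979/107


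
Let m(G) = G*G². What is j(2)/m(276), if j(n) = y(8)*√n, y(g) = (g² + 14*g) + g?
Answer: √2/114264 ≈ 1.2377e-5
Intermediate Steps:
y(g) = g² + 15*g
m(G) = G³
j(n) = 184*√n (j(n) = (8*(15 + 8))*√n = (8*23)*√n = 184*√n)
j(2)/m(276) = (184*√2)/(276³) = (184*√2)/21024576 = (184*√2)*(1/21024576) = √2/114264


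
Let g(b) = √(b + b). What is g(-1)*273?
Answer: 273*I*√2 ≈ 386.08*I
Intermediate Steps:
g(b) = √2*√b (g(b) = √(2*b) = √2*√b)
g(-1)*273 = (√2*√(-1))*273 = (√2*I)*273 = (I*√2)*273 = 273*I*√2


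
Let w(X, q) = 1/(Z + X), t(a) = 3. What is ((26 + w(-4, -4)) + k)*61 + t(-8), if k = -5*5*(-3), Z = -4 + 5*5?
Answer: 104849/17 ≈ 6167.6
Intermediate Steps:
Z = 21 (Z = -4 + 25 = 21)
w(X, q) = 1/(21 + X)
k = 75 (k = -25*(-3) = 75)
((26 + w(-4, -4)) + k)*61 + t(-8) = ((26 + 1/(21 - 4)) + 75)*61 + 3 = ((26 + 1/17) + 75)*61 + 3 = (443/17 + 75)*61 + 3 = (1718/17)*61 + 3 = 104798/17 + 3 = 104849/17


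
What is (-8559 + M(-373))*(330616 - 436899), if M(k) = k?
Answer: 949319756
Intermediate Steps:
(-8559 + M(-373))*(330616 - 436899) = (-8559 - 373)*(330616 - 436899) = -8932*(-106283) = 949319756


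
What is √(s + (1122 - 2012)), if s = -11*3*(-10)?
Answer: 4*I*√35 ≈ 23.664*I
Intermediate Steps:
s = 330 (s = -33*(-10) = 330)
√(s + (1122 - 2012)) = √(330 + (1122 - 2012)) = √(330 - 890) = √(-560) = 4*I*√35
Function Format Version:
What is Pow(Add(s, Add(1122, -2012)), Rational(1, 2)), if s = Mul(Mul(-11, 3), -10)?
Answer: Mul(4, I, Pow(35, Rational(1, 2))) ≈ Mul(23.664, I)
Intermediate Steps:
s = 330 (s = Mul(-33, -10) = 330)
Pow(Add(s, Add(1122, -2012)), Rational(1, 2)) = Pow(Add(330, Add(1122, -2012)), Rational(1, 2)) = Pow(Add(330, -890), Rational(1, 2)) = Pow(-560, Rational(1, 2)) = Mul(4, I, Pow(35, Rational(1, 2)))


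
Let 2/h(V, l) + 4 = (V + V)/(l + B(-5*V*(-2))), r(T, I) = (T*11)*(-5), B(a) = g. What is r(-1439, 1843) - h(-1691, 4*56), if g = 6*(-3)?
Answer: 166442141/2103 ≈ 79145.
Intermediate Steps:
g = -18
B(a) = -18
r(T, I) = -55*T (r(T, I) = (11*T)*(-5) = -55*T)
h(V, l) = 2/(-4 + 2*V/(-18 + l)) (h(V, l) = 2/(-4 + (V + V)/(l - 18)) = 2/(-4 + (2*V)/(-18 + l)) = 2/(-4 + 2*V/(-18 + l)))
r(-1439, 1843) - h(-1691, 4*56) = -55*(-1439) - (-18 + 4*56)/(36 - 1691 - 8*56) = 79145 - (-18 + 224)/(36 - 1691 - 2*224) = 79145 - 206/(36 - 1691 - 448) = 79145 - 206/(-2103) = 79145 - (-1)*206/2103 = 79145 - 1*(-206/2103) = 79145 + 206/2103 = 166442141/2103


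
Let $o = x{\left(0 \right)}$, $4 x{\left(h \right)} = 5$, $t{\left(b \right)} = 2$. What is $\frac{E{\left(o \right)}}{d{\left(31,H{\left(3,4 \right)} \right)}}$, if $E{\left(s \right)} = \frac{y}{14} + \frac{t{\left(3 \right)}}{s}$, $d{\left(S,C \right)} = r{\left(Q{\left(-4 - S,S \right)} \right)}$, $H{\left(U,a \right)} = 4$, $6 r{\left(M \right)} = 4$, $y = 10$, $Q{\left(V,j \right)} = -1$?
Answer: $\frac{243}{70} \approx 3.4714$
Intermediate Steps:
$r{\left(M \right)} = \frac{2}{3}$ ($r{\left(M \right)} = \frac{1}{6} \cdot 4 = \frac{2}{3}$)
$d{\left(S,C \right)} = \frac{2}{3}$
$x{\left(h \right)} = \frac{5}{4}$ ($x{\left(h \right)} = \frac{1}{4} \cdot 5 = \frac{5}{4}$)
$o = \frac{5}{4} \approx 1.25$
$E{\left(s \right)} = \frac{5}{7} + \frac{2}{s}$ ($E{\left(s \right)} = \frac{10}{14} + \frac{2}{s} = 10 \cdot \frac{1}{14} + \frac{2}{s} = \frac{5}{7} + \frac{2}{s}$)
$\frac{E{\left(o \right)}}{d{\left(31,H{\left(3,4 \right)} \right)}} = \frac{\frac{5}{7} + \frac{2}{\frac{5}{4}}}{\frac{2}{3}} = \left(\frac{5}{7} + 2 \cdot \frac{4}{5}\right) \frac{3}{2} = \left(\frac{5}{7} + \frac{8}{5}\right) \frac{3}{2} = \frac{81}{35} \cdot \frac{3}{2} = \frac{243}{70}$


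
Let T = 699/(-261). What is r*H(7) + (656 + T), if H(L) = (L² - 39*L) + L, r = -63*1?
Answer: 1246216/87 ≈ 14324.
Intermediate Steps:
T = -233/87 (T = 699*(-1/261) = -233/87 ≈ -2.6782)
r = -63
H(L) = L² - 38*L
r*H(7) + (656 + T) = -441*(-38 + 7) + (656 - 233/87) = -441*(-31) + 56839/87 = -63*(-217) + 56839/87 = 13671 + 56839/87 = 1246216/87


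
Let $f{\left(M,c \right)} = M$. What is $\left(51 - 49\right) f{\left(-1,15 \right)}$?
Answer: $-2$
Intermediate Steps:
$\left(51 - 49\right) f{\left(-1,15 \right)} = \left(51 - 49\right) \left(-1\right) = 2 \left(-1\right) = -2$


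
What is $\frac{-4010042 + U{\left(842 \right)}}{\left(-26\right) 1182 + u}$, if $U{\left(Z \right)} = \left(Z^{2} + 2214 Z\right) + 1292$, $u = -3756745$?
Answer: $\frac{1435598}{3787477} \approx 0.37904$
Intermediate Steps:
$U{\left(Z \right)} = 1292 + Z^{2} + 2214 Z$
$\frac{-4010042 + U{\left(842 \right)}}{\left(-26\right) 1182 + u} = \frac{-4010042 + \left(1292 + 842^{2} + 2214 \cdot 842\right)}{\left(-26\right) 1182 - 3756745} = \frac{-4010042 + \left(1292 + 708964 + 1864188\right)}{-30732 - 3756745} = \frac{-4010042 + 2574444}{-3787477} = \left(-1435598\right) \left(- \frac{1}{3787477}\right) = \frac{1435598}{3787477}$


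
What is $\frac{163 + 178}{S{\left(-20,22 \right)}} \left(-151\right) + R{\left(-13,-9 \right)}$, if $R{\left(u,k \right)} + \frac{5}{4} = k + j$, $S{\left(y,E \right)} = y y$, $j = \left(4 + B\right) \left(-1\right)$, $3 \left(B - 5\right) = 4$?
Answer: $- \frac{179173}{1200} \approx -149.31$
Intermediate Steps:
$B = \frac{19}{3}$ ($B = 5 + \frac{1}{3} \cdot 4 = 5 + \frac{4}{3} = \frac{19}{3} \approx 6.3333$)
$j = - \frac{31}{3}$ ($j = \left(4 + \frac{19}{3}\right) \left(-1\right) = \frac{31}{3} \left(-1\right) = - \frac{31}{3} \approx -10.333$)
$S{\left(y,E \right)} = y^{2}$
$R{\left(u,k \right)} = - \frac{139}{12} + k$ ($R{\left(u,k \right)} = - \frac{5}{4} + \left(k - \frac{31}{3}\right) = - \frac{5}{4} + \left(- \frac{31}{3} + k\right) = - \frac{139}{12} + k$)
$\frac{163 + 178}{S{\left(-20,22 \right)}} \left(-151\right) + R{\left(-13,-9 \right)} = \frac{163 + 178}{\left(-20\right)^{2}} \left(-151\right) - \frac{247}{12} = \frac{341}{400} \left(-151\right) - \frac{247}{12} = - \frac{51491}{400} - \frac{247}{12} = - \frac{179173}{1200}$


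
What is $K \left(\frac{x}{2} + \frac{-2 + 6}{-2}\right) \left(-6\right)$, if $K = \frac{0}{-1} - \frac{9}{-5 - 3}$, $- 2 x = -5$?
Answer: $\frac{81}{16} \approx 5.0625$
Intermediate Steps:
$x = \frac{5}{2}$ ($x = \left(- \frac{1}{2}\right) \left(-5\right) = \frac{5}{2} \approx 2.5$)
$K = \frac{9}{8}$ ($K = 0 \left(-1\right) - \frac{9}{-5 - 3} = 0 - \frac{9}{-8} = 0 - - \frac{9}{8} = 0 + \frac{9}{8} = \frac{9}{8} \approx 1.125$)
$K \left(\frac{x}{2} + \frac{-2 + 6}{-2}\right) \left(-6\right) = \frac{9 \left(\frac{5}{2 \cdot 2} + \frac{-2 + 6}{-2}\right)}{8} \left(-6\right) = \frac{9 \left(\frac{5}{2} \cdot \frac{1}{2} + 4 \left(- \frac{1}{2}\right)\right)}{8} \left(-6\right) = \frac{9 \left(\frac{5}{4} - 2\right)}{8} \left(-6\right) = \frac{9}{8} \left(- \frac{3}{4}\right) \left(-6\right) = \left(- \frac{27}{32}\right) \left(-6\right) = \frac{81}{16}$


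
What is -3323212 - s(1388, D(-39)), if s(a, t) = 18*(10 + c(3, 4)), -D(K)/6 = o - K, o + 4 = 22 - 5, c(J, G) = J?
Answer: -3323446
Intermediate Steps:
o = 13 (o = -4 + (22 - 5) = -4 + 17 = 13)
D(K) = -78 + 6*K (D(K) = -6*(13 - K) = -78 + 6*K)
s(a, t) = 234 (s(a, t) = 18*(10 + 3) = 18*13 = 234)
-3323212 - s(1388, D(-39)) = -3323212 - 1*234 = -3323212 - 234 = -3323446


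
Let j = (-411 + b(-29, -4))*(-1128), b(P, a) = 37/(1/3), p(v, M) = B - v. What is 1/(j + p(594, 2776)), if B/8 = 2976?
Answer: 1/361614 ≈ 2.7654e-6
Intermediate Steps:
B = 23808 (B = 8*2976 = 23808)
p(v, M) = 23808 - v
b(P, a) = 111 (b(P, a) = 37/(⅓) = 37*3 = 111)
j = 338400 (j = (-411 + 111)*(-1128) = -300*(-1128) = 338400)
1/(j + p(594, 2776)) = 1/(338400 + (23808 - 1*594)) = 1/(338400 + (23808 - 594)) = 1/(338400 + 23214) = 1/361614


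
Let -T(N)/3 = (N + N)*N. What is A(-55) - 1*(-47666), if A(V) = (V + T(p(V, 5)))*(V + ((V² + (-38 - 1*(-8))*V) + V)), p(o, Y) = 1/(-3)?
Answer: -619357/3 ≈ -2.0645e+5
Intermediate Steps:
p(o, Y) = -⅓
T(N) = -6*N² (T(N) = -3*(N + N)*N = -3*2*N*N = -6*N²)
A(V) = (-⅔ + V)*(V² - 28*V) (A(V) = (V - 6*(-⅓)²)*(V + ((V² + (-38 - 1*(-8))*V) + V)) = (V - 6*⅑)*(V + ((V² + (-38 + 8)*V) + V)) = (V - ⅔)*(V + ((V² - 30*V) + V)) = (-⅔ + V)*(V + (V² - 29*V)) = (-⅔ + V)*(V² - 28*V))
A(-55) - 1*(-47666) = (⅓)*(-55)*(56 - 86*(-55) + 3*(-55)²) - 1*(-47666) = (⅓)*(-55)*(56 + 4730 + 3*3025) + 47666 = (⅓)*(-55)*(56 + 4730 + 9075) + 47666 = (⅓)*(-55)*13861 + 47666 = -762355/3 + 47666 = -619357/3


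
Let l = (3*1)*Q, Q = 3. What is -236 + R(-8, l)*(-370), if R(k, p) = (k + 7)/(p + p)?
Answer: -1939/9 ≈ -215.44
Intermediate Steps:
l = 9 (l = (3*1)*3 = 3*3 = 9)
R(k, p) = (7 + k)/(2*p) (R(k, p) = (7 + k)/((2*p)) = (7 + k)*(1/(2*p)) = (7 + k)/(2*p))
-236 + R(-8, l)*(-370) = -236 + ((½)*(7 - 8)/9)*(-370) = -236 + ((½)*(⅑)*(-1))*(-370) = -236 - 1/18*(-370) = -236 + 185/9 = -1939/9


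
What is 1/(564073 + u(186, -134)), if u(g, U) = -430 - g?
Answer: 1/563457 ≈ 1.7748e-6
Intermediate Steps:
1/(564073 + u(186, -134)) = 1/(564073 + (-430 - 1*186)) = 1/(564073 + (-430 - 186)) = 1/(564073 - 616) = 1/563457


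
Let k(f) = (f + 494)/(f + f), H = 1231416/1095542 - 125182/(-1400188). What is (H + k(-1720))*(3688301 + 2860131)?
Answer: 423791271716327095394/41225302975955 ≈ 1.0280e+7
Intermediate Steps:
H = 465339011213/383491190474 (H = 1231416*(1/1095542) - 125182*(-1/1400188) = 615708/547771 + 62591/700094 = 465339011213/383491190474 ≈ 1.2134)
k(f) = (494 + f)/(2*f) (k(f) = (494 + f)/((2*f)) = (494 + f)*(1/(2*f)) = (494 + f)/(2*f))
(H + k(-1720))*(3688301 + 2860131) = (465339011213/383491190474 + (½)*(494 - 1720)/(-1720))*(3688301 + 2860131) = (465339011213/383491190474 + (½)*(-1/1720)*(-1226))*6548432 = (465339011213/383491190474 + 613/1720)*6548432 = (517731599523461/329802423807640)*6548432 = 423791271716327095394/41225302975955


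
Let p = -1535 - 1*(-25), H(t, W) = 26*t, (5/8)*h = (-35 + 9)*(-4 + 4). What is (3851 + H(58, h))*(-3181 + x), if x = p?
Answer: -25139069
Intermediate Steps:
h = 0 (h = 8*((-35 + 9)*(-4 + 4))/5 = 8*(-26*0)/5 = (8/5)*0 = 0)
p = -1510 (p = -1535 + 25 = -1510)
x = -1510
(3851 + H(58, h))*(-3181 + x) = (3851 + 26*58)*(-3181 - 1510) = (3851 + 1508)*(-4691) = 5359*(-4691) = -25139069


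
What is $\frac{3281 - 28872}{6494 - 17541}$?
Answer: $\frac{25591}{11047} \approx 2.3166$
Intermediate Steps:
$\frac{3281 - 28872}{6494 - 17541} = - \frac{25591}{-11047} = \left(-25591\right) \left(- \frac{1}{11047}\right) = \frac{25591}{11047}$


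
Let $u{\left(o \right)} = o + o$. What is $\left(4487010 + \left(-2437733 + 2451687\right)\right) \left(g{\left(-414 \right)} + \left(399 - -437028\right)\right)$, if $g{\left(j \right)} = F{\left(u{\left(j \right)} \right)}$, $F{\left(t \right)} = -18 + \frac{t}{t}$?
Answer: $1968766663240$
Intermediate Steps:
$u{\left(o \right)} = 2 o$
$F{\left(t \right)} = -17$ ($F{\left(t \right)} = -18 + 1 = -17$)
$g{\left(j \right)} = -17$
$\left(4487010 + \left(-2437733 + 2451687\right)\right) \left(g{\left(-414 \right)} + \left(399 - -437028\right)\right) = \left(4487010 + \left(-2437733 + 2451687\right)\right) \left(-17 + \left(399 - -437028\right)\right) = \left(4487010 + 13954\right) \left(-17 + \left(399 + 437028\right)\right) = 4500964 \left(-17 + 437427\right) = 4500964 \cdot 437410 = 1968766663240$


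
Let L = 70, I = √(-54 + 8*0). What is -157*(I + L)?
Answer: -10990 - 471*I*√6 ≈ -10990.0 - 1153.7*I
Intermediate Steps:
I = 3*I*√6 (I = √(-54 + 0) = √(-54) = 3*I*√6 ≈ 7.3485*I)
-157*(I + L) = -157*(3*I*√6 + 70) = -157*(70 + 3*I*√6) = -10990 - 471*I*√6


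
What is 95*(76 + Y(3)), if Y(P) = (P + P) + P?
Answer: 8075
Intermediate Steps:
Y(P) = 3*P (Y(P) = 2*P + P = 3*P)
95*(76 + Y(3)) = 95*(76 + 3*3) = 95*(76 + 9) = 95*85 = 8075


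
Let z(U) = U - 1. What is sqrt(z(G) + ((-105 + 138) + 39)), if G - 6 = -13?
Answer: 8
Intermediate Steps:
G = -7 (G = 6 - 13 = -7)
z(U) = -1 + U
sqrt(z(G) + ((-105 + 138) + 39)) = sqrt((-1 - 7) + ((-105 + 138) + 39)) = sqrt(-8 + (33 + 39)) = sqrt(-8 + 72) = sqrt(64) = 8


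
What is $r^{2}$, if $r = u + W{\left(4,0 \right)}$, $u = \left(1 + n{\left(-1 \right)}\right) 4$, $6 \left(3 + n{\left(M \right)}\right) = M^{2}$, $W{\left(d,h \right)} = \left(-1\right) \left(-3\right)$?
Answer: $\frac{169}{9} \approx 18.778$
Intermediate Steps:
$W{\left(d,h \right)} = 3$
$n{\left(M \right)} = -3 + \frac{M^{2}}{6}$
$u = - \frac{22}{3}$ ($u = \left(1 - \left(3 - \frac{\left(-1\right)^{2}}{6}\right)\right) 4 = \left(1 + \left(-3 + \frac{1}{6} \cdot 1\right)\right) 4 = \left(1 + \left(-3 + \frac{1}{6}\right)\right) 4 = \left(1 - \frac{17}{6}\right) 4 = \left(- \frac{11}{6}\right) 4 = - \frac{22}{3} \approx -7.3333$)
$r = - \frac{13}{3}$ ($r = - \frac{22}{3} + 3 = - \frac{13}{3} \approx -4.3333$)
$r^{2} = \left(- \frac{13}{3}\right)^{2} = \frac{169}{9}$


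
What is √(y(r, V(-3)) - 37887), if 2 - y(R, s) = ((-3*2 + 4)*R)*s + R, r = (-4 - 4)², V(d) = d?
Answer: I*√38333 ≈ 195.79*I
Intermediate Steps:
r = 64 (r = (-8)² = 64)
y(R, s) = 2 - R + 2*R*s (y(R, s) = 2 - (((-3*2 + 4)*R)*s + R) = 2 - (((-6 + 4)*R)*s + R) = 2 - ((-2*R)*s + R) = 2 - (-2*R*s + R) = 2 - (R - 2*R*s) = 2 + (-R + 2*R*s) = 2 - R + 2*R*s)
√(y(r, V(-3)) - 37887) = √((2 - 1*64 + 2*64*(-3)) - 37887) = √((2 - 64 - 384) - 37887) = √(-446 - 37887) = √(-38333) = I*√38333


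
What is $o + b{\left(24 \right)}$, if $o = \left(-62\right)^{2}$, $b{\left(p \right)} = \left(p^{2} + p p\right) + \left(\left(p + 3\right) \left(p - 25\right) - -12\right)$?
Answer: $4981$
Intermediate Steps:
$b{\left(p \right)} = 12 + 2 p^{2} + \left(-25 + p\right) \left(3 + p\right)$ ($b{\left(p \right)} = \left(p^{2} + p^{2}\right) + \left(\left(3 + p\right) \left(-25 + p\right) + 12\right) = 2 p^{2} + \left(\left(-25 + p\right) \left(3 + p\right) + 12\right) = 2 p^{2} + \left(12 + \left(-25 + p\right) \left(3 + p\right)\right) = 12 + 2 p^{2} + \left(-25 + p\right) \left(3 + p\right)$)
$o = 3844$
$o + b{\left(24 \right)} = 3844 - \left(591 - 1728\right) = 3844 - -1137 = 3844 + 1137 = 4981$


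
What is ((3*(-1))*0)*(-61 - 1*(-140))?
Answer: 0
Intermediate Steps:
((3*(-1))*0)*(-61 - 1*(-140)) = (-3*0)*(-61 + 140) = 0*79 = 0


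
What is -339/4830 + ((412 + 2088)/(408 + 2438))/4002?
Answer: -13945763/199319610 ≈ -0.069967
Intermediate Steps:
-339/4830 + ((412 + 2088)/(408 + 2438))/4002 = -339*1/4830 + (2500/2846)*(1/4002) = -113/1610 + (2500*(1/2846))*(1/4002) = -113/1610 + (1250/1423)*(1/4002) = -113/1610 + 625/2847423 = -13945763/199319610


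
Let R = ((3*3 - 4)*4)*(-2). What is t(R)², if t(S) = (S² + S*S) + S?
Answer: 9985600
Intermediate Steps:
R = -40 (R = ((9 - 4)*4)*(-2) = (5*4)*(-2) = 20*(-2) = -40)
t(S) = S + 2*S² (t(S) = (S² + S²) + S = 2*S² + S = S + 2*S²)
t(R)² = (-40*(1 + 2*(-40)))² = (-40*(1 - 80))² = (-40*(-79))² = 3160² = 9985600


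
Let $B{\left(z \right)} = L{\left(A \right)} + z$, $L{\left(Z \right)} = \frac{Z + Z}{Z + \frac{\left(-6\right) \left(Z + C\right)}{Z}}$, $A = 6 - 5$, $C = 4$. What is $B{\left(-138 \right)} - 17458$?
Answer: $- \frac{510286}{29} \approx -17596.0$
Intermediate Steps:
$A = 1$ ($A = 6 - 5 = 1$)
$L{\left(Z \right)} = \frac{2 Z}{Z + \frac{-24 - 6 Z}{Z}}$ ($L{\left(Z \right)} = \frac{Z + Z}{Z + \frac{\left(-6\right) \left(Z + 4\right)}{Z}} = \frac{2 Z}{Z + \frac{\left(-6\right) \left(4 + Z\right)}{Z}} = \frac{2 Z}{Z + \frac{-24 - 6 Z}{Z}}$)
$B{\left(z \right)} = - \frac{2}{29} + z$ ($B{\left(z \right)} = \frac{2 \cdot 1^{2}}{-24 + 1^{2} - 6} + z = 2 \cdot 1 \frac{1}{-24 + 1 - 6} + z = 2 \cdot 1 \frac{1}{-29} + z = 2 \cdot 1 \left(- \frac{1}{29}\right) + z = - \frac{2}{29} + z$)
$B{\left(-138 \right)} - 17458 = \left(- \frac{2}{29} - 138\right) - 17458 = - \frac{4004}{29} - 17458 = - \frac{510286}{29}$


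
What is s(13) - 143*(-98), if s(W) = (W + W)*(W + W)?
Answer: 14690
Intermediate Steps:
s(W) = 4*W**2 (s(W) = (2*W)*(2*W) = 4*W**2)
s(13) - 143*(-98) = 4*13**2 - 143*(-98) = 4*169 + 14014 = 676 + 14014 = 14690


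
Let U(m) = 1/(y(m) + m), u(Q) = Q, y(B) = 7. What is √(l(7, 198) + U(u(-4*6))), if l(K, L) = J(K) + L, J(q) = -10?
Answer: 3*√6035/17 ≈ 13.709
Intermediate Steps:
l(K, L) = -10 + L
U(m) = 1/(7 + m)
√(l(7, 198) + U(u(-4*6))) = √((-10 + 198) + 1/(7 - 4*6)) = √(188 + 1/(7 - 24)) = √(188 + 1/(-17)) = √(188 - 1/17) = √(3195/17) = 3*√6035/17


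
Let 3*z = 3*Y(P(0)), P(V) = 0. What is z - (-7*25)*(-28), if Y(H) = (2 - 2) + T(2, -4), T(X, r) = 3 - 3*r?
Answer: -4885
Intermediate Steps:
Y(H) = 15 (Y(H) = (2 - 2) + (3 - 3*(-4)) = 0 + (3 + 12) = 0 + 15 = 15)
z = 15 (z = (3*15)/3 = (1/3)*45 = 15)
z - (-7*25)*(-28) = 15 - (-7*25)*(-28) = 15 - (-175)*(-28) = 15 - 1*4900 = 15 - 4900 = -4885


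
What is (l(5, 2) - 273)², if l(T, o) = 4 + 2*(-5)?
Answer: 77841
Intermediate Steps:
l(T, o) = -6 (l(T, o) = 4 - 10 = -6)
(l(5, 2) - 273)² = (-6 - 273)² = (-279)² = 77841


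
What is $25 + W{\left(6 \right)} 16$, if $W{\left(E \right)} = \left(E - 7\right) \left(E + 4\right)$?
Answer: $-135$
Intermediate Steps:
$W{\left(E \right)} = \left(-7 + E\right) \left(4 + E\right)$
$25 + W{\left(6 \right)} 16 = 25 + \left(-28 + 6^{2} - 18\right) 16 = 25 + \left(-28 + 36 - 18\right) 16 = 25 - 160 = -135$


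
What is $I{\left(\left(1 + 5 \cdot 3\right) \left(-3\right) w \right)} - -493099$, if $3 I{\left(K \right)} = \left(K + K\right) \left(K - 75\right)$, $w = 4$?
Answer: $527275$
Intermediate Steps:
$I{\left(K \right)} = \frac{2 K \left(-75 + K\right)}{3}$ ($I{\left(K \right)} = \frac{\left(K + K\right) \left(K - 75\right)}{3} = \frac{2 K \left(-75 + K\right)}{3}$)
$I{\left(\left(1 + 5 \cdot 3\right) \left(-3\right) w \right)} - -493099 = \frac{2 \left(1 + 5 \cdot 3\right) \left(-3\right) 4 \left(-75 + \left(1 + 5 \cdot 3\right) \left(-3\right) 4\right)}{3} - -493099 = \frac{2 \left(1 + 15\right) \left(-3\right) 4 \left(-75 + \left(1 + 15\right) \left(-3\right) 4\right)}{3} + 493099 = \frac{2 \cdot 16 \left(-3\right) 4 \left(-75 + 16 \left(-3\right) 4\right)}{3} + 493099 = \frac{2 \left(\left(-48\right) 4\right) \left(-75 - 192\right)}{3} + 493099 = \frac{2}{3} \left(-192\right) \left(-75 - 192\right) + 493099 = \frac{2}{3} \left(-192\right) \left(-267\right) + 493099 = 34176 + 493099 = 527275$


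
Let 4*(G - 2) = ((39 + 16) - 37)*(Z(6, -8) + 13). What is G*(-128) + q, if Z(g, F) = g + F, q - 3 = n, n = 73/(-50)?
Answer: -329523/50 ≈ -6590.5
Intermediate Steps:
n = -73/50 (n = 73*(-1/50) = -73/50 ≈ -1.4600)
q = 77/50 (q = 3 - 73/50 = 77/50 ≈ 1.5400)
Z(g, F) = F + g
G = 103/2 (G = 2 + (((39 + 16) - 37)*((-8 + 6) + 13))/4 = 2 + ((55 - 37)*(-2 + 13))/4 = 2 + (18*11)/4 = 2 + (¼)*198 = 2 + 99/2 = 103/2 ≈ 51.500)
G*(-128) + q = (103/2)*(-128) + 77/50 = -6592 + 77/50 = -329523/50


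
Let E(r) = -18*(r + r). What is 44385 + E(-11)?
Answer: 44781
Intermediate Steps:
E(r) = -36*r
44385 + E(-11) = 44385 - 36*(-11) = 44385 + 396 = 44781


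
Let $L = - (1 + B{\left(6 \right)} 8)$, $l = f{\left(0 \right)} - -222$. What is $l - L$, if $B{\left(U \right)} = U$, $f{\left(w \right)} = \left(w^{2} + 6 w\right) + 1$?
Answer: $272$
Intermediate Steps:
$f{\left(w \right)} = 1 + w^{2} + 6 w$
$l = 223$ ($l = \left(1 + 0^{2} + 6 \cdot 0\right) - -222 = \left(1 + 0 + 0\right) + 222 = 1 + 222 = 223$)
$L = -49$ ($L = - (1 + 6 \cdot 8) = - (1 + 48) = \left(-1\right) 49 = -49$)
$l - L = 223 - -49 = 223 + 49 = 272$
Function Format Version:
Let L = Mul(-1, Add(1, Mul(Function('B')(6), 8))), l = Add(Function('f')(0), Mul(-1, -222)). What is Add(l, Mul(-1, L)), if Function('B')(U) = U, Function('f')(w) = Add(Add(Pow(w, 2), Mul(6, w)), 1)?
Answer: 272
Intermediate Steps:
Function('f')(w) = Add(1, Pow(w, 2), Mul(6, w))
l = 223 (l = Add(Add(1, Pow(0, 2), Mul(6, 0)), Mul(-1, -222)) = Add(Add(1, 0, 0), 222) = Add(1, 222) = 223)
L = -49 (L = Mul(-1, Add(1, Mul(6, 8))) = Mul(-1, Add(1, 48)) = Mul(-1, 49) = -49)
Add(l, Mul(-1, L)) = Add(223, Mul(-1, -49)) = Add(223, 49) = 272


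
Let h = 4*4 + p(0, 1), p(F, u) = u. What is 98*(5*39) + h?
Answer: 19127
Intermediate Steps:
h = 17 (h = 4*4 + 1 = 16 + 1 = 17)
98*(5*39) + h = 98*(5*39) + 17 = 98*195 + 17 = 19110 + 17 = 19127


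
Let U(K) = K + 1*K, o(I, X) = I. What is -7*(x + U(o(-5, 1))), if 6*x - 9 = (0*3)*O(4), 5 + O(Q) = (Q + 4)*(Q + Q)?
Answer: 119/2 ≈ 59.500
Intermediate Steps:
O(Q) = -5 + 2*Q*(4 + Q) (O(Q) = -5 + (Q + 4)*(Q + Q) = -5 + (4 + Q)*(2*Q) = -5 + 2*Q*(4 + Q))
U(K) = 2*K (U(K) = K + K = 2*K)
x = 3/2 (x = 3/2 + ((0*3)*(-5 + 2*4**2 + 8*4))/6 = 3/2 + (0*(-5 + 2*16 + 32))/6 = 3/2 + (0*(-5 + 32 + 32))/6 = 3/2 + (0*59)/6 = 3/2 + (1/6)*0 = 3/2 + 0 = 3/2 ≈ 1.5000)
-7*(x + U(o(-5, 1))) = -7*(3/2 + 2*(-5)) = -7*(3/2 - 10) = -7*(-17/2) = 119/2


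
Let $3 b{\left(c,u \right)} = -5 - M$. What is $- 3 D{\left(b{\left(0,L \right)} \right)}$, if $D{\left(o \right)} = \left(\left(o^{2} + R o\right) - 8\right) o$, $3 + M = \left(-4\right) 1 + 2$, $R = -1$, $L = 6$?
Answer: $0$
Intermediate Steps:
$M = -5$ ($M = -3 + \left(\left(-4\right) 1 + 2\right) = -3 + \left(-4 + 2\right) = -3 - 2 = -5$)
$b{\left(c,u \right)} = 0$ ($b{\left(c,u \right)} = \frac{-5 - -5}{3} = \frac{-5 + 5}{3} = \frac{1}{3} \cdot 0 = 0$)
$D{\left(o \right)} = o \left(-8 + o^{2} - o\right)$ ($D{\left(o \right)} = \left(\left(o^{2} - o\right) - 8\right) o = \left(-8 + o^{2} - o\right) o = o \left(-8 + o^{2} - o\right)$)
$- 3 D{\left(b{\left(0,L \right)} \right)} = - 3 \cdot 0 \left(-8 + 0^{2} - 0\right) = - 3 \cdot 0 \left(-8 + 0 + 0\right) = - 3 \cdot 0 \left(-8\right) = \left(-3\right) 0 = 0$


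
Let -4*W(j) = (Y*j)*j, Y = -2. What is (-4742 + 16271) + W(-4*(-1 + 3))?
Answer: 11561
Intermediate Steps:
W(j) = j²/2 (W(j) = -(-2*j)*j/4 = -(-1)*j²/2 = j²/2)
(-4742 + 16271) + W(-4*(-1 + 3)) = (-4742 + 16271) + (-4*(-1 + 3))²/2 = 11529 + (-4*2)²/2 = 11529 + (½)*(-8)² = 11529 + (½)*64 = 11529 + 32 = 11561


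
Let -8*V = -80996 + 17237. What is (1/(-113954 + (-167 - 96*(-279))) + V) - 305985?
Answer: -208221975785/698696 ≈ -2.9802e+5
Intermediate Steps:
V = 63759/8 (V = -(-80996 + 17237)/8 = -1/8*(-63759) = 63759/8 ≈ 7969.9)
(1/(-113954 + (-167 - 96*(-279))) + V) - 305985 = (1/(-113954 + (-167 - 96*(-279))) + 63759/8) - 305985 = (1/(-113954 + (-167 + 26784)) + 63759/8) - 305985 = (1/(-113954 + 26617) + 63759/8) - 305985 = (1/(-87337) + 63759/8) - 305985 = (-1/87337 + 63759/8) - 305985 = 5568519775/698696 - 305985 = -208221975785/698696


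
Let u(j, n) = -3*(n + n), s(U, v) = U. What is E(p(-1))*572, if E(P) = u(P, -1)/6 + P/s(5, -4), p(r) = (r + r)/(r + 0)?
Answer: 4004/5 ≈ 800.80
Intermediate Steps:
p(r) = 2 (p(r) = (2*r)/r = 2)
u(j, n) = -6*n
E(P) = 1 + P/5 (E(P) = -6*(-1)/6 + P/5 = 6*(1/6) + P*(1/5) = 1 + P/5)
E(p(-1))*572 = (1 + (1/5)*2)*572 = (1 + 2/5)*572 = (7/5)*572 = 4004/5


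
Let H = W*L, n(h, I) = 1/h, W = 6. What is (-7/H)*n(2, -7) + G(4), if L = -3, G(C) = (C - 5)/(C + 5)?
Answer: 1/12 ≈ 0.083333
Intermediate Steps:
G(C) = (-5 + C)/(5 + C)
H = -18 (H = 6*(-3) = -18)
(-7/H)*n(2, -7) + G(4) = -7/(-18)/2 + (-5 + 4)/(5 + 4) = -7*(-1/18)*(1/2) - 1/9 = (7/18)*(1/2) + (1/9)*(-1) = 7/36 - 1/9 = 1/12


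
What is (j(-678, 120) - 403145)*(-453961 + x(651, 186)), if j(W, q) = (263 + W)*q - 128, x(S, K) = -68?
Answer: 205708281117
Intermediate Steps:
j(W, q) = -128 + q*(263 + W) (j(W, q) = q*(263 + W) - 128 = -128 + q*(263 + W))
(j(-678, 120) - 403145)*(-453961 + x(651, 186)) = ((-128 + 263*120 - 678*120) - 403145)*(-453961 - 68) = ((-128 + 31560 - 81360) - 403145)*(-454029) = (-49928 - 403145)*(-454029) = -453073*(-454029) = 205708281117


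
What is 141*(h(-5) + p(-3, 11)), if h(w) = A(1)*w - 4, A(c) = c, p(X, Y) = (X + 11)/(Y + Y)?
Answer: -13395/11 ≈ -1217.7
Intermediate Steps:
p(X, Y) = (11 + X)/(2*Y) (p(X, Y) = (11 + X)/((2*Y)) = (11 + X)*(1/(2*Y)) = (11 + X)/(2*Y))
h(w) = -4 + w (h(w) = 1*w - 4 = w - 4 = -4 + w)
141*(h(-5) + p(-3, 11)) = 141*((-4 - 5) + (½)*(11 - 3)/11) = 141*(-9 + (½)*(1/11)*8) = 141*(-9 + 4/11) = 141*(-95/11) = -13395/11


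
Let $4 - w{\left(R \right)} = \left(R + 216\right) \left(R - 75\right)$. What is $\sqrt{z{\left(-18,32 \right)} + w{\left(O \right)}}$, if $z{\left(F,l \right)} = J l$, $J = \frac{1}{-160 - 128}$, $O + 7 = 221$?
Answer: $\frac{i \sqrt{537895}}{3} \approx 244.47 i$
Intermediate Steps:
$O = 214$ ($O = -7 + 221 = 214$)
$w{\left(R \right)} = 4 - \left(-75 + R\right) \left(216 + R\right)$ ($w{\left(R \right)} = 4 - \left(R + 216\right) \left(R - 75\right) = 4 - \left(216 + R\right) \left(-75 + R\right) = 4 - \left(-75 + R\right) \left(216 + R\right)$)
$J = - \frac{1}{288}$ ($J = \frac{1}{-288} = - \frac{1}{288} \approx -0.0034722$)
$z{\left(F,l \right)} = - \frac{l}{288}$
$\sqrt{z{\left(-18,32 \right)} + w{\left(O \right)}} = \sqrt{\left(- \frac{1}{288}\right) 32 - 59766} = \sqrt{- \frac{1}{9} - 59766} = \sqrt{- \frac{537895}{9}} = \frac{i \sqrt{537895}}{3}$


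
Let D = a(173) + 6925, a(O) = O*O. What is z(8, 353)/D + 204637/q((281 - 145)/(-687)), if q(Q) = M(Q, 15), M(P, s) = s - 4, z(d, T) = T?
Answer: 7541695881/405394 ≈ 18603.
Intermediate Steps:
a(O) = O²
M(P, s) = -4 + s
D = 36854 (D = 173² + 6925 = 29929 + 6925 = 36854)
q(Q) = 11 (q(Q) = -4 + 15 = 11)
z(8, 353)/D + 204637/q((281 - 145)/(-687)) = 353/36854 + 204637/11 = 7541695881/405394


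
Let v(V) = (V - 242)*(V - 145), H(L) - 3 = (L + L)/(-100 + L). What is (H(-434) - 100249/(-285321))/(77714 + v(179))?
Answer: 63189653/959521398234 ≈ 6.5855e-5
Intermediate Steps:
H(L) = 3 + 2*L/(-100 + L) (H(L) = 3 + (L + L)/(-100 + L) = 3 + (2*L)/(-100 + L) = 3 + 2*L/(-100 + L))
v(V) = (-242 + V)*(-145 + V)
(H(-434) - 100249/(-285321))/(77714 + v(179)) = (5*(-60 - 434)/(-100 - 434) - 100249/(-285321))/(77714 + (35090 + 179² - 387*179)) = (5*(-494)/(-534) - 100249*(-1/285321))/(77714 + (35090 + 32041 - 69273)) = (5*(-1/534)*(-494) + 100249/285321)/(77714 - 2142) = (1235/267 + 100249/285321)/75572 = (126379306/25393569)*(1/75572) = 63189653/959521398234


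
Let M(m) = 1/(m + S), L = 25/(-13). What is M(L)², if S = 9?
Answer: 169/8464 ≈ 0.019967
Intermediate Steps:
L = -25/13 (L = 25*(-1/13) = -25/13 ≈ -1.9231)
M(m) = 1/(9 + m) (M(m) = 1/(m + 9) = 1/(9 + m))
M(L)² = (1/(9 - 25/13))² = (1/(92/13))² = (13/92)² = 169/8464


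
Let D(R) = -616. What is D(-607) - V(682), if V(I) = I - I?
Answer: -616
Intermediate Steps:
V(I) = 0
D(-607) - V(682) = -616 - 1*0 = -616 + 0 = -616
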